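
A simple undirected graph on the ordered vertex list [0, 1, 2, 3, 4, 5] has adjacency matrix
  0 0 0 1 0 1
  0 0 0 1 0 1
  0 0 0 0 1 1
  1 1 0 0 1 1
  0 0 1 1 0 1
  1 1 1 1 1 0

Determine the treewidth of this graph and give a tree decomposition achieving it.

Every bag has size at most 3, so the width is 3 − 1 = 2 and tw(G) ≤ 2. For the lower bound, the 3 vertices {2, 4, 5} are pairwise adjacent, and any tree decomposition puts a clique entirely inside one bag — forcing width ≥ 2. Hence tw(G) = 2 exactly.

Treewidth 2.
One optimal decomposition is:
Bags: B1 = {3, 4, 5}  B2 = {2, 4, 5}  B3 = {1, 3, 5}  B4 = {0, 3, 5}
Tree: B1–B2, B1–B3, B1–B4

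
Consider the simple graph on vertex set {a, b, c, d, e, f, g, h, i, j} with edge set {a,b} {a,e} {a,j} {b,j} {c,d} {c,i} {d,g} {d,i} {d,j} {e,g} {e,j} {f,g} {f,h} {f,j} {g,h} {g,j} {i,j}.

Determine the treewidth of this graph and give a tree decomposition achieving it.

Every bag has size at most 3, so the width is 3 − 1 = 2 and tw(G) ≤ 2. For the lower bound, the 3 vertices {d, g, j} are pairwise adjacent, and any tree decomposition puts a clique entirely inside one bag — forcing width ≥ 2. Therefore the treewidth is 2.

Treewidth 2.
Bags: B1 = {d, i, j}  B2 = {d, g, j}  B3 = {e, g, j}  B4 = {f, g, j}  B5 = {c, d, i}  B6 = {a, e, j}  B7 = {f, g, h}  B8 = {a, b, j}
Tree: B1–B2, B2–B3, B3–B4, B1–B5, B3–B6, B4–B7, B6–B8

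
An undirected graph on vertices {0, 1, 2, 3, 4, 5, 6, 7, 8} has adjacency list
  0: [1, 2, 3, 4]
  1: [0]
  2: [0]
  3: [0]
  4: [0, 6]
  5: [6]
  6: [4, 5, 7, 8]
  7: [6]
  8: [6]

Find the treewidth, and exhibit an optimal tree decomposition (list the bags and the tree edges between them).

Every bag has size at most 2, so the width is 2 − 1 = 1 and tw(G) ≤ 1. Since G has at least one edge (e.g. 0–4), it is not an edgeless graph, so tw(G) ≥ 1. Therefore the treewidth is 1.

Treewidth 1.
One optimal decomposition is:
Bags: B1 = {0, 4}  B2 = {0, 2}  B3 = {4, 6}  B4 = {5, 6}  B5 = {0, 1}  B6 = {6, 7}  B7 = {0, 3}  B8 = {6, 8}
Tree: B1–B2, B1–B3, B3–B4, B2–B5, B4–B6, B5–B7, B6–B8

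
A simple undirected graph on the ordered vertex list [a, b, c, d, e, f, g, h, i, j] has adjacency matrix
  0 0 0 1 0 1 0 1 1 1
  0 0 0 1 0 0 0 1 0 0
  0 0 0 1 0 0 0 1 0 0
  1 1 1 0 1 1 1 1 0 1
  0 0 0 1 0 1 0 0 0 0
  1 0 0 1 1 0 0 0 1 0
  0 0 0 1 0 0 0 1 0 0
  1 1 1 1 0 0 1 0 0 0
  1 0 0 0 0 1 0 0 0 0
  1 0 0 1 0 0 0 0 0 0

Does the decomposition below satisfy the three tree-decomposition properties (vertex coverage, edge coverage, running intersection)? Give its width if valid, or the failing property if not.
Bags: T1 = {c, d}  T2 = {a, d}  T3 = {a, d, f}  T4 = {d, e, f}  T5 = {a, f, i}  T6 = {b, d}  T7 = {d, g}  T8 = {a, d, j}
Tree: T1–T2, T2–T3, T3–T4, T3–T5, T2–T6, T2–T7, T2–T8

A tree decomposition must satisfy three properties: every vertex lies in some bag; for every edge, both endpoints lie together in some bag; and for every vertex, the bags containing it form a connected subtree. Here vertex h appears in no bag, so the decomposition is invalid.

No — vertex h appears in no bag.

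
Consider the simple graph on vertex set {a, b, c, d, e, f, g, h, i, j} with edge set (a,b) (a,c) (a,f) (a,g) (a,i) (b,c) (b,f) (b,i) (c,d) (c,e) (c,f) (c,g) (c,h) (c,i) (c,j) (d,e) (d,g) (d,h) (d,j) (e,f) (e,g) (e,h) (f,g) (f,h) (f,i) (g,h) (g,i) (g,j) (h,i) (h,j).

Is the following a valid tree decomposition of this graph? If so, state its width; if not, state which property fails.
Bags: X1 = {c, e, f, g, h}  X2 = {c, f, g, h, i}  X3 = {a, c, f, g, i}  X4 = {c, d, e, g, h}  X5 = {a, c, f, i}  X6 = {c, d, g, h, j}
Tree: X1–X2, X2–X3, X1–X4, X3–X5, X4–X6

A tree decomposition must satisfy three properties: every vertex lies in some bag; for every edge, both endpoints lie together in some bag; and for every vertex, the bags containing it form a connected subtree. Here vertex b appears in no bag, so the decomposition is invalid.

No — vertex b appears in no bag.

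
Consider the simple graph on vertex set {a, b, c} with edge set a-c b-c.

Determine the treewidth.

A width-1 tree decomposition is:
Bags: B1 = {a, c}  B2 = {b, c}
Tree: B1–B2
Each bag holds 2 vertices, so the decomposition has width 1, which upper-bounds the treewidth. Since G has at least one edge (e.g. c–a), it is not an edgeless graph, so tw(G) ≥ 1. Therefore the treewidth is 1.

1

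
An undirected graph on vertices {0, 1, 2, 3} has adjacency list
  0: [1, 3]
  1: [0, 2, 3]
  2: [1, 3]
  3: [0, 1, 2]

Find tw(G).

2

A width-2 tree decomposition is:
Bags: B1 = {1, 2, 3}  B2 = {0, 1, 3}
Tree: B1–B2
Every bag has size at most 3, so the width is 3 − 1 = 2 and tw(G) ≤ 2. Conversely, {0, 1, 3} is a clique of size 3, and the vertices of any clique must share a bag in every tree decomposition; so some bag has ≥ 3 vertices and tw(G) ≥ 2. Hence tw(G) = 2 exactly.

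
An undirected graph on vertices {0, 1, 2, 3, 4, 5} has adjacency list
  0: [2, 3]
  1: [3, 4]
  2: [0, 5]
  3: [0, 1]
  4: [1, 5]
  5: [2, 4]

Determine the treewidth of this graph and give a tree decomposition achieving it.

Treewidth 2.
One such decomposition:
Bags: B1 = {0, 2, 5}  B2 = {0, 4, 5}  B3 = {0, 1, 4}  B4 = {0, 1, 3}
Tree: B1–B2, B2–B3, B3–B4

The largest bag has 3 vertices, giving width 2; this decomposition certifies tw(G) ≤ 2. For the lower bound, G contains the cycle 0–2–5–4–1–3–0, so G is not a forest; only forests have treewidth ≤ 1, hence tw(G) ≥ 2. Hence tw(G) = 2 exactly.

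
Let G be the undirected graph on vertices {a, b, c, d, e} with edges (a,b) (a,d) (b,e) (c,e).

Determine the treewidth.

A width-1 tree decomposition is:
Bags: B1 = {a, d}  B2 = {a, b}  B3 = {b, e}  B4 = {c, e}
Tree: B1–B2, B2–B3, B3–B4
Each bag holds 2 vertices, so the decomposition has width 1, which upper-bounds the treewidth. Any graph with an edge has treewidth ≥ 1, and G has the edge d–a. The upper and lower bounds meet at 1, so that is the treewidth.

1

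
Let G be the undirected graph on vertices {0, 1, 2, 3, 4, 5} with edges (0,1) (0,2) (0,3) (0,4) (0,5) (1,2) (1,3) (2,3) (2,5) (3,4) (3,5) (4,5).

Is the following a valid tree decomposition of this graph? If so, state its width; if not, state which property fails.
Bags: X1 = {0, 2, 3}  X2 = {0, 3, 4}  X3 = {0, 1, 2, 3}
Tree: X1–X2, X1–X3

A tree decomposition must satisfy three properties: every vertex lies in some bag; for every edge, both endpoints lie together in some bag; and for every vertex, the bags containing it form a connected subtree. Here vertex 5 appears in no bag, so the decomposition is invalid.

No — vertex 5 appears in no bag.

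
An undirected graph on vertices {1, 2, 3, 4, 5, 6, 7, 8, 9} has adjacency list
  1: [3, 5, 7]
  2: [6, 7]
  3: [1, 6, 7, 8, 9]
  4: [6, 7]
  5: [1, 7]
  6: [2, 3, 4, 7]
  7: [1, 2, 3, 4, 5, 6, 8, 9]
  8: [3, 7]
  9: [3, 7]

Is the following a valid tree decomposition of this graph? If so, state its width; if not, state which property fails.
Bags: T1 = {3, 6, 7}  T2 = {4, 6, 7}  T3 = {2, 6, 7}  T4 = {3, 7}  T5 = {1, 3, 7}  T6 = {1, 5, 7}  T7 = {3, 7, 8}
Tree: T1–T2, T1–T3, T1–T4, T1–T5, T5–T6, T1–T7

A tree decomposition must satisfy three properties: every vertex lies in some bag; for every edge, both endpoints lie together in some bag; and for every vertex, the bags containing it form a connected subtree. Here vertex 9 appears in no bag, so the decomposition is invalid.

No — vertex 9 appears in no bag.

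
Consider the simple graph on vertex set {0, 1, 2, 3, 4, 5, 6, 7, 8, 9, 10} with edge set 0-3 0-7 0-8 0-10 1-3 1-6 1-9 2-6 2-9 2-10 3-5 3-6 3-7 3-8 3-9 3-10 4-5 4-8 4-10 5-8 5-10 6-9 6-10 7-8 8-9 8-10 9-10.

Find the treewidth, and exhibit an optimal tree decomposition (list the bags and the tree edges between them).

Treewidth 3.
One such decomposition:
Bags: B1 = {1, 3, 6, 9}  B2 = {3, 6, 9, 10}  B3 = {3, 8, 9, 10}  B4 = {3, 5, 8, 10}  B5 = {2, 6, 9, 10}  B6 = {4, 5, 8, 10}  B7 = {0, 3, 8, 10}  B8 = {0, 3, 7, 8}
Tree: B1–B2, B2–B3, B3–B4, B2–B5, B4–B6, B4–B7, B7–B8

The largest bag has 4 vertices, giving width 3; this decomposition certifies tw(G) ≤ 3. For the lower bound, the 4 vertices {2, 6, 9, 10} are pairwise adjacent, and any tree decomposition puts a clique entirely inside one bag — forcing width ≥ 3. The upper and lower bounds meet at 3, so that is the treewidth.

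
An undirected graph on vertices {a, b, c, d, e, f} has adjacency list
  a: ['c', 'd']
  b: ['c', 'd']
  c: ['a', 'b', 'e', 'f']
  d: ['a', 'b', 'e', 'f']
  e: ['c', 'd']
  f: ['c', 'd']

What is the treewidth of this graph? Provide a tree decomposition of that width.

Treewidth 2.
Bags: B1 = {c, d, f}  B2 = {a, c, d}  B3 = {c, d, e}  B4 = {b, c, d}
Tree: B1–B2, B2–B3, B3–B4

Each bag holds 3 vertices, so the decomposition has width 2, which upper-bounds the treewidth. The edges f–c–a–d–f form a cycle, so G is not a tree and its treewidth is at least 2. The upper and lower bounds meet at 2, so that is the treewidth.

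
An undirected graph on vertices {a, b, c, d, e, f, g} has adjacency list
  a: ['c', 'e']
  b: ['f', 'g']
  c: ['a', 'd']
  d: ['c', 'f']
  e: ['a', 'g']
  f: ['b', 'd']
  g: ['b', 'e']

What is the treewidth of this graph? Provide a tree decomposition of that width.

The largest bag has 3 vertices, giving width 2; this decomposition certifies tw(G) ≤ 2. Since c–d–f–b–g–e–a–c is a cycle in G, G is not acyclic. Forests are exactly the graphs of treewidth ≤ 1, so tw(G) ≥ 2. Hence tw(G) = 2 exactly.

Treewidth 2.
One optimal decomposition is:
Bags: B1 = {c, d, f}  B2 = {b, c, f}  B3 = {b, c, g}  B4 = {c, e, g}  B5 = {a, c, e}
Tree: B1–B2, B2–B3, B3–B4, B4–B5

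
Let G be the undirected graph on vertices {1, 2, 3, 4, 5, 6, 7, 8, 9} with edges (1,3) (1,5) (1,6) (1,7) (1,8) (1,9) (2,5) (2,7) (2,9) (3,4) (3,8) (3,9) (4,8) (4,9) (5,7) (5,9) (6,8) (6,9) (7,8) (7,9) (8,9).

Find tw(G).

A width-3 tree decomposition is:
Bags: B1 = {1, 7, 8, 9}  B2 = {1, 5, 7, 9}  B3 = {1, 3, 8, 9}  B4 = {2, 5, 7, 9}  B5 = {1, 6, 8, 9}  B6 = {3, 4, 8, 9}
Tree: B1–B2, B1–B3, B2–B4, B3–B5, B3–B6
The largest bag has 4 vertices, giving width 3; this decomposition certifies tw(G) ≤ 3. For the lower bound, the 4 vertices {1, 3, 8, 9} are pairwise adjacent, and any tree decomposition puts a clique entirely inside one bag — forcing width ≥ 3. Combining the bounds, tw(G) = 3.

3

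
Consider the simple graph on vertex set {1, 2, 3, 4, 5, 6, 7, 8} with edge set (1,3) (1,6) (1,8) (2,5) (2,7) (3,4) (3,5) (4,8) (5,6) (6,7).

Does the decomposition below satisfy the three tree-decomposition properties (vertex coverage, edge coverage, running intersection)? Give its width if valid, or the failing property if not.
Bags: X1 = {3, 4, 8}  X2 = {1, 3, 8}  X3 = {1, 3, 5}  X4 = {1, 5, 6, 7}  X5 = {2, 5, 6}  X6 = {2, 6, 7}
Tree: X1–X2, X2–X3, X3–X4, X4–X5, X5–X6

A tree decomposition must satisfy three properties: every vertex lies in some bag; for every edge, both endpoints lie together in some bag; and for every vertex, the bags containing it form a connected subtree. Here bags containing vertex 7 are not connected in the tree, so the decomposition is invalid.

No — bags containing vertex 7 are not connected in the tree.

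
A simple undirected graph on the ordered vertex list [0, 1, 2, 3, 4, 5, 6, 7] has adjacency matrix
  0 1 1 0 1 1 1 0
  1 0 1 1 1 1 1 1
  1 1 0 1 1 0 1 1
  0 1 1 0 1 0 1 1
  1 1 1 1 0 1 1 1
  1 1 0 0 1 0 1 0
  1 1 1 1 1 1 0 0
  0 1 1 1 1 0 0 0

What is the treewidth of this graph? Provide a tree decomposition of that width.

Every bag has size at most 5, so the width is 5 − 1 = 4 and tw(G) ≤ 4. For the lower bound, the 5 vertices {0, 1, 2, 4, 6} are pairwise adjacent, and any tree decomposition puts a clique entirely inside one bag — forcing width ≥ 4. Combining the bounds, tw(G) = 4.

Treewidth 4.
One such decomposition:
Bags: B1 = {0, 1, 2, 4, 6}  B2 = {1, 2, 3, 4, 6}  B3 = {1, 2, 3, 4, 7}  B4 = {0, 1, 4, 5, 6}
Tree: B1–B2, B2–B3, B1–B4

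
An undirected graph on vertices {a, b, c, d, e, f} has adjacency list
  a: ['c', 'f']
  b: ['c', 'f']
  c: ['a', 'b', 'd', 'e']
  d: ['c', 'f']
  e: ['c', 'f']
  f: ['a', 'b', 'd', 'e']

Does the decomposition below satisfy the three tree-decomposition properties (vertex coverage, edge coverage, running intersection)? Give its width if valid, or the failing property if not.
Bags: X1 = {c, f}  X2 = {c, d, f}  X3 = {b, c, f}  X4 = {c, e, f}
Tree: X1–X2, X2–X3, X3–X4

A tree decomposition must satisfy three properties: every vertex lies in some bag; for every edge, both endpoints lie together in some bag; and for every vertex, the bags containing it form a connected subtree. Here vertex a appears in no bag, so the decomposition is invalid.

No — vertex a appears in no bag.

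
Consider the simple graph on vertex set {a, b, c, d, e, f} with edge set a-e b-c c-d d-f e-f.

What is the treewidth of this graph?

1

A width-1 tree decomposition is:
Bags: B1 = {b, c}  B2 = {c, d}  B3 = {d, f}  B4 = {e, f}  B5 = {a, e}
Tree: B1–B2, B2–B3, B3–B4, B4–B5
Every bag has size at most 2, so the width is 2 − 1 = 1 and tw(G) ≤ 1. Any graph with an edge has treewidth ≥ 1, and G has the edge b–c. Hence tw(G) = 1 exactly.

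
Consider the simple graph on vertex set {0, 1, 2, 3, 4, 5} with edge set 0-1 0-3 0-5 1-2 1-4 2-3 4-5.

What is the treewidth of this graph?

2

A width-2 tree decomposition is:
Bags: B1 = {1, 4, 5}  B2 = {0, 1, 5}  B3 = {0, 1, 2}  B4 = {0, 2, 3}
Tree: B1–B2, B2–B3, B3–B4
Each bag holds 3 vertices, so the decomposition has width 2, which upper-bounds the treewidth. For the lower bound, G contains the cycle 4–5–0–1–4, so G is not a forest; only forests have treewidth ≤ 1, hence tw(G) ≥ 2. Combining the bounds, tw(G) = 2.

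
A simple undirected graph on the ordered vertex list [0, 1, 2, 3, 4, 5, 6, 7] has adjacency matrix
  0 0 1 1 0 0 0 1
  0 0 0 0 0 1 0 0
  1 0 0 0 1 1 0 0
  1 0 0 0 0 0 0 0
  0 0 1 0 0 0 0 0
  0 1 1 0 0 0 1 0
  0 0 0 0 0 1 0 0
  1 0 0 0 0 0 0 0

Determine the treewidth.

1

A width-1 tree decomposition is:
Bags: B1 = {2, 5}  B2 = {0, 2}  B3 = {1, 5}  B4 = {0, 3}  B5 = {5, 6}  B6 = {0, 7}  B7 = {2, 4}
Tree: B1–B2, B1–B3, B2–B4, B3–B5, B2–B6, B1–B7
The largest bag has 2 vertices, giving width 1; this decomposition certifies tw(G) ≤ 1. G has an edge, so its treewidth is at least 1. The upper and lower bounds meet at 1, so that is the treewidth.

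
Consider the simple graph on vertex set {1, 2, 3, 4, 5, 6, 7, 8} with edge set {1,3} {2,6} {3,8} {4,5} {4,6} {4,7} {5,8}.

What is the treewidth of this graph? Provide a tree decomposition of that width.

Every bag has size at most 2, so the width is 2 − 1 = 1 and tw(G) ≤ 1. G has an edge, so its treewidth is at least 1. Hence tw(G) = 1 exactly.

Treewidth 1.
One such decomposition:
Bags: B1 = {4, 5}  B2 = {4, 7}  B3 = {5, 8}  B4 = {3, 8}  B5 = {4, 6}  B6 = {2, 6}  B7 = {1, 3}
Tree: B1–B2, B1–B3, B3–B4, B2–B5, B5–B6, B4–B7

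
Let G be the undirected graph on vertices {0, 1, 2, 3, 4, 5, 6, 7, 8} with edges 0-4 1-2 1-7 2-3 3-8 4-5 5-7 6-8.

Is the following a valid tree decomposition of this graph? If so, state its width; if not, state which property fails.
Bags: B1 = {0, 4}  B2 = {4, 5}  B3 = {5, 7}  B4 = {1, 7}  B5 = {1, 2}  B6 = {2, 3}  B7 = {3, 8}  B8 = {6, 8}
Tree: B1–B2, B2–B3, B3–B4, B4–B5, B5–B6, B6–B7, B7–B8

Yes; width 1.

Checking the three conditions: (i) the bags cover all of {0, 1, 2, 3, 4, 5, 6, 7, 8}; (ii) for each edge, some bag contains both endpoints; (iii) the bags containing any fixed vertex form a subtree. All hold, so the decomposition is valid with width 2 − 1 = 1.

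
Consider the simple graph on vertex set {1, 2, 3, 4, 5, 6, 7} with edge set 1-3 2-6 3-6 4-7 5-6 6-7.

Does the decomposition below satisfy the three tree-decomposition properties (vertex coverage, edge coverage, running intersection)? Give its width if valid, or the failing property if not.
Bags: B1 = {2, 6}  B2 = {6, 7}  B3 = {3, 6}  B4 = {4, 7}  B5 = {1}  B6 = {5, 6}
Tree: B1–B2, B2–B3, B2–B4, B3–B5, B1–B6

A tree decomposition must satisfy three properties: every vertex lies in some bag; for every edge, both endpoints lie together in some bag; and for every vertex, the bags containing it form a connected subtree. Here edge (3,1) lies in no bag, so the decomposition is invalid.

No — edge (3,1) lies in no bag.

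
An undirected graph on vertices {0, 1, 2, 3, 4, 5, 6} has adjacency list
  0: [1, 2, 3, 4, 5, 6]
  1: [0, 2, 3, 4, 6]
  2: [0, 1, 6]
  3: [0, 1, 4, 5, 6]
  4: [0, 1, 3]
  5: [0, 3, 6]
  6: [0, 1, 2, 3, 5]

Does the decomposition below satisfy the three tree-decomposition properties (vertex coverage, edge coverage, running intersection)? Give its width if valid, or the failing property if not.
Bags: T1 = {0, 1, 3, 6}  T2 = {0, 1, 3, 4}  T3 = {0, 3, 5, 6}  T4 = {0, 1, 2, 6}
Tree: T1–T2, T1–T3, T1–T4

Yes; width 3.

Checking the three conditions: (i) the bags cover all of {0, 1, 2, 3, 4, 5, 6}; (ii) for each edge, some bag contains both endpoints; (iii) the bags containing any fixed vertex form a subtree. All hold, so the decomposition is valid with width 4 − 1 = 3.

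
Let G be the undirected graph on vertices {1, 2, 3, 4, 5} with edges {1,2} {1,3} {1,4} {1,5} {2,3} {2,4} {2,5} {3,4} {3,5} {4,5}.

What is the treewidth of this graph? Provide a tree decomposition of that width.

Treewidth 4.
Bags: B1 = {1, 2, 3, 4, 5}
Tree: (single bag)

With just one bag of size 5, the width is 5 − 1 = 4, so tw(G) ≤ 4. On the other hand G contains the 5-clique {1, 2, 3, 4, 5}. A clique must lie in a single bag of any decomposition, so no decomposition can have width below 4. Therefore the treewidth is 4.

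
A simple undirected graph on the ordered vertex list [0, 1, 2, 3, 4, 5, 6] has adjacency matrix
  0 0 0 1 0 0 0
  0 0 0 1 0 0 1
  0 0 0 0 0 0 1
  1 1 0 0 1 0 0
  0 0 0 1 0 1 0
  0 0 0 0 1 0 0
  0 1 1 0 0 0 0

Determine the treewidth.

A width-1 tree decomposition is:
Bags: B1 = {3, 4}  B2 = {0, 3}  B3 = {1, 3}  B4 = {1, 6}  B5 = {2, 6}  B6 = {4, 5}
Tree: B1–B2, B2–B3, B3–B4, B4–B5, B1–B6
Every bag has size at most 2, so the width is 2 − 1 = 1 and tw(G) ≤ 1. Any graph with an edge has treewidth ≥ 1, and G has the edge 3–4. Hence tw(G) = 1 exactly.

1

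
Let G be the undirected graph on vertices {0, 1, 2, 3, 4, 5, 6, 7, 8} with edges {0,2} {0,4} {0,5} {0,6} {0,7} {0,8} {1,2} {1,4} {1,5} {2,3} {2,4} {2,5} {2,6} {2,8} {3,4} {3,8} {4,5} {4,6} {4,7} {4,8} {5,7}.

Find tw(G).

3

A width-3 tree decomposition is:
Bags: B1 = {2, 3, 4, 8}  B2 = {0, 2, 4, 8}  B3 = {0, 2, 4, 5}  B4 = {0, 2, 4, 6}  B5 = {1, 2, 4, 5}  B6 = {0, 4, 5, 7}
Tree: B1–B2, B2–B3, B2–B4, B3–B5, B3–B6
Each bag holds 4 vertices, so the decomposition has width 3, which upper-bounds the treewidth. Conversely, {0, 2, 4, 8} is a clique of size 4, and the vertices of any clique must share a bag in every tree decomposition; so some bag has ≥ 4 vertices and tw(G) ≥ 3. The upper and lower bounds meet at 3, so that is the treewidth.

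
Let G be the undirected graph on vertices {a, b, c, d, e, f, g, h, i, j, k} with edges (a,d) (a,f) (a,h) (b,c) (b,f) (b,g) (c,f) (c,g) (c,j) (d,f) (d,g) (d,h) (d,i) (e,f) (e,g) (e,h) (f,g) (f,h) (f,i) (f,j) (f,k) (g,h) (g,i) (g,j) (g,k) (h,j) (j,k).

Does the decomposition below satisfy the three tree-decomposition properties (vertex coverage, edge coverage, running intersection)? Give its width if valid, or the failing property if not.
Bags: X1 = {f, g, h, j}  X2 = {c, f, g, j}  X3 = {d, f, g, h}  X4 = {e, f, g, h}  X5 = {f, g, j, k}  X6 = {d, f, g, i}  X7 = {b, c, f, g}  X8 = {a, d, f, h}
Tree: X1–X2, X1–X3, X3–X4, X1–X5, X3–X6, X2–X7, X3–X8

Yes; width 3.

Every vertex of G appears in some bag (union = {a, b, c, d, e, f, g, h, i, j, k}); every edge is covered by a bag; and for each vertex v the set of bags containing v is connected in the bag tree. The decomposition is therefore valid. The largest bag has 4 vertices, so the width is 3.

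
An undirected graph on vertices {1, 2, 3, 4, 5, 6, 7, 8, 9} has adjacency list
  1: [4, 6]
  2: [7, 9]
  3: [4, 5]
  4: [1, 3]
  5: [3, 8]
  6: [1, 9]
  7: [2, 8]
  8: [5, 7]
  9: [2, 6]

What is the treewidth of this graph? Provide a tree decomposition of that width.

The largest bag has 3 vertices, giving width 2; this decomposition certifies tw(G) ≤ 2. For the lower bound, G contains the cycle 9–6–1–4–3–5–8–7–2–9, so G is not a forest; only forests have treewidth ≤ 1, hence tw(G) ≥ 2. Combining the bounds, tw(G) = 2.

Treewidth 2.
One optimal decomposition is:
Bags: B1 = {1, 6, 9}  B2 = {1, 4, 9}  B3 = {3, 4, 9}  B4 = {3, 5, 9}  B5 = {5, 8, 9}  B6 = {7, 8, 9}  B7 = {2, 7, 9}
Tree: B1–B2, B2–B3, B3–B4, B4–B5, B5–B6, B6–B7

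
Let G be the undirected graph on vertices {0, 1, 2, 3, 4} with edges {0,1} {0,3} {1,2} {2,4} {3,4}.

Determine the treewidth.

2

A width-2 tree decomposition is:
Bags: B1 = {0, 1, 3}  B2 = {1, 2, 3}  B3 = {2, 3, 4}
Tree: B1–B2, B2–B3
Every bag has size at most 3, so the width is 3 − 1 = 2 and tw(G) ≤ 2. The edges 3–0–1–2–4–3 form a cycle, so G is not a tree and its treewidth is at least 2. Therefore the treewidth is 2.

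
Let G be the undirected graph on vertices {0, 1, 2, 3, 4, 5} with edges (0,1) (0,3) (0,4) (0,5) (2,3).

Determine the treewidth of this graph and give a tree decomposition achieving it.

The largest bag has 2 vertices, giving width 1; this decomposition certifies tw(G) ≤ 1. G has an edge, so its treewidth is at least 1. Hence tw(G) = 1 exactly.

Treewidth 1.
One optimal decomposition is:
Bags: B1 = {0, 1}  B2 = {0, 4}  B3 = {0, 3}  B4 = {0, 5}  B5 = {2, 3}
Tree: B1–B2, B2–B3, B1–B4, B3–B5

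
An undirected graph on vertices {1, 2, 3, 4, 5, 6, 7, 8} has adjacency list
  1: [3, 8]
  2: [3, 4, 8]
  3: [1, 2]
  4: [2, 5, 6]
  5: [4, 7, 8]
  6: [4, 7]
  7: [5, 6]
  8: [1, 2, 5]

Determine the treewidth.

A width-2 tree decomposition is:
Bags: B1 = {4, 6, 7}  B2 = {4, 5, 7}  B3 = {2, 4, 5}  B4 = {2, 5, 8}  B5 = {2, 3, 8}  B6 = {1, 3, 8}
Tree: B1–B2, B2–B3, B3–B4, B4–B5, B5–B6
The largest bag has 3 vertices, giving width 2; this decomposition certifies tw(G) ≤ 2. Since 6–7–5–4–6 is a cycle in G, G is not acyclic. Forests are exactly the graphs of treewidth ≤ 1, so tw(G) ≥ 2. Combining the bounds, tw(G) = 2.

2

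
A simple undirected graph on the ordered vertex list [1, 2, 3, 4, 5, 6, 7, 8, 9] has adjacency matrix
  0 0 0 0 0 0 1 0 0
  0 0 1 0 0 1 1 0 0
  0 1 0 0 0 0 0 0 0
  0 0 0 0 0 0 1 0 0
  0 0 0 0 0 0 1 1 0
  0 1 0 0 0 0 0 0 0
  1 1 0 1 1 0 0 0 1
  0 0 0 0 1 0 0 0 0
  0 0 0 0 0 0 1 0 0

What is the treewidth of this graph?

1

A width-1 tree decomposition is:
Bags: B1 = {4, 7}  B2 = {5, 7}  B3 = {2, 7}  B4 = {2, 3}  B5 = {2, 6}  B6 = {7, 9}  B7 = {5, 8}  B8 = {1, 7}
Tree: B1–B2, B2–B3, B3–B4, B3–B5, B1–B6, B2–B7, B1–B8
Every bag has size at most 2, so the width is 2 − 1 = 1 and tw(G) ≤ 1. G has an edge, so its treewidth is at least 1. Combining the bounds, tw(G) = 1.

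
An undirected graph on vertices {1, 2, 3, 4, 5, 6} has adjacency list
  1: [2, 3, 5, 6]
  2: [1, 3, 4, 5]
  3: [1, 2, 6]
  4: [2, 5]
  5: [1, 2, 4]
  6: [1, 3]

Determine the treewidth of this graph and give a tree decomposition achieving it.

Treewidth 2.
One optimal decomposition is:
Bags: B1 = {1, 2, 3}  B2 = {1, 2, 5}  B3 = {2, 4, 5}  B4 = {1, 3, 6}
Tree: B1–B2, B2–B3, B1–B4

Each bag holds 3 vertices, so the decomposition has width 2, which upper-bounds the treewidth. For the lower bound, the 3 vertices {1, 2, 3} are pairwise adjacent, and any tree decomposition puts a clique entirely inside one bag — forcing width ≥ 2. Hence tw(G) = 2 exactly.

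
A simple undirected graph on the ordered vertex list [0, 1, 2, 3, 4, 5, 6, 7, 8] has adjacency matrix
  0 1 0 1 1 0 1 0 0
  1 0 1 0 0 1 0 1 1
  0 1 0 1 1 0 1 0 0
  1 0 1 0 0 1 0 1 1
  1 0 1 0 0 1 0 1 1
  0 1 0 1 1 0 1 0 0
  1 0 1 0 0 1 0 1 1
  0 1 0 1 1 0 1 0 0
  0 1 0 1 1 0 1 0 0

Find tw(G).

4

A width-4 tree decomposition is:
Bags: B1 = {1, 3, 4, 5, 6}  B2 = {0, 1, 3, 4, 6}  B3 = {1, 2, 3, 4, 6}  B4 = {1, 3, 4, 6, 7}  B5 = {1, 3, 4, 6, 8}
Tree: B1–B2, B2–B3, B3–B4, B4–B5
The largest bag has 5 vertices, giving width 4; this decomposition certifies tw(G) ≤ 4. For the lower bound: the 5 vertex sets {5,6}, {0,3}, {2,4}, {1}, {7} are disjoint, each induces a connected subgraph, and every pair is joined by at least one edge of G. Contracting each set to a single vertex therefore yields K_{5} as a minor, and since treewidth is minor-monotone, tw(G) ≥ tw(K_{5}) = 4. Combining the bounds, tw(G) = 4.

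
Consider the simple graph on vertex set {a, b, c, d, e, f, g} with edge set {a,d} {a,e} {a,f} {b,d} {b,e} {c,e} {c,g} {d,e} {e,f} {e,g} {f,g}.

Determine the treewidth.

2

A width-2 tree decomposition is:
Bags: B1 = {e, f, g}  B2 = {c, e, g}  B3 = {a, e, f}  B4 = {a, d, e}  B5 = {b, d, e}
Tree: B1–B2, B1–B3, B3–B4, B4–B5
Each bag holds 3 vertices, so the decomposition has width 2, which upper-bounds the treewidth. On the other hand G contains the 3-clique {a, d, e}. A clique must lie in a single bag of any decomposition, so no decomposition can have width below 2. Therefore the treewidth is 2.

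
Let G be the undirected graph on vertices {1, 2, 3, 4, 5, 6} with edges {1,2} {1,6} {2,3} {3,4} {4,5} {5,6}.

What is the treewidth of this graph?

2

A width-2 tree decomposition is:
Bags: B1 = {1, 2, 6}  B2 = {2, 3, 6}  B3 = {3, 4, 6}  B4 = {4, 5, 6}
Tree: B1–B2, B2–B3, B3–B4
The largest bag has 3 vertices, giving width 2; this decomposition certifies tw(G) ≤ 2. Since 6–1–2–3–4–5–6 is a cycle in G, G is not acyclic. Forests are exactly the graphs of treewidth ≤ 1, so tw(G) ≥ 2. Hence tw(G) = 2 exactly.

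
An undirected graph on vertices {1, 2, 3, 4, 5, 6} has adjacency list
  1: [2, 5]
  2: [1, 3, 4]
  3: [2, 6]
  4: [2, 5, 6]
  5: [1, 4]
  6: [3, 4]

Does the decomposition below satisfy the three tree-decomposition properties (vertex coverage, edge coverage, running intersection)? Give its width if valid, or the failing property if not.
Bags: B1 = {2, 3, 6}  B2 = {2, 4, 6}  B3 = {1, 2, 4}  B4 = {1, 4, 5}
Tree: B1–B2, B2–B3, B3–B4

Checking the three conditions: (i) the bags cover all of {1, 2, 3, 4, 5, 6}; (ii) for each edge, some bag contains both endpoints; (iii) the bags containing any fixed vertex form a subtree. All hold, so the decomposition is valid with width 3 − 1 = 2.

Yes; width 2.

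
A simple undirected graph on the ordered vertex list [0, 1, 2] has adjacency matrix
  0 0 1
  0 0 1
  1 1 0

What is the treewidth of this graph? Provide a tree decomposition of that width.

Treewidth 1.
One such decomposition:
Bags: B1 = {1, 2}  B2 = {0, 2}
Tree: B1–B2

The largest bag has 2 vertices, giving width 1; this decomposition certifies tw(G) ≤ 1. G has an edge, so its treewidth is at least 1. Therefore the treewidth is 1.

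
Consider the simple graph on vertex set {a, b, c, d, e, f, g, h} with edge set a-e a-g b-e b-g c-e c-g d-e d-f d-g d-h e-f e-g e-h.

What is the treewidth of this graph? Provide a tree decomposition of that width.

The largest bag has 3 vertices, giving width 2; this decomposition certifies tw(G) ≤ 2. Conversely, {d, e, g} is a clique of size 3, and the vertices of any clique must share a bag in every tree decomposition; so some bag has ≥ 3 vertices and tw(G) ≥ 2. Hence tw(G) = 2 exactly.

Treewidth 2.
Bags: B1 = {d, e, g}  B2 = {c, e, g}  B3 = {d, e, f}  B4 = {b, e, g}  B5 = {d, e, h}  B6 = {a, e, g}
Tree: B1–B2, B1–B3, B1–B4, B1–B5, B4–B6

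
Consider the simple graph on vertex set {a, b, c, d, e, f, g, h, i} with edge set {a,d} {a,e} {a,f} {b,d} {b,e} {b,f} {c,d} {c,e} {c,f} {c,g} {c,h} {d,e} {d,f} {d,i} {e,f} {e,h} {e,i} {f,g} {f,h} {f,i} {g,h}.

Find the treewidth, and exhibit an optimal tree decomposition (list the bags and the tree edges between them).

Each bag holds 4 vertices, so the decomposition has width 3, which upper-bounds the treewidth. Conversely, {c, f, g, h} is a clique of size 4, and the vertices of any clique must share a bag in every tree decomposition; so some bag has ≥ 4 vertices and tw(G) ≥ 3. Hence tw(G) = 3 exactly.

Treewidth 3.
One such decomposition:
Bags: B1 = {a, d, e, f}  B2 = {b, d, e, f}  B3 = {c, d, e, f}  B4 = {c, e, f, h}  B5 = {d, e, f, i}  B6 = {c, f, g, h}
Tree: B1–B2, B1–B3, B3–B4, B3–B5, B4–B6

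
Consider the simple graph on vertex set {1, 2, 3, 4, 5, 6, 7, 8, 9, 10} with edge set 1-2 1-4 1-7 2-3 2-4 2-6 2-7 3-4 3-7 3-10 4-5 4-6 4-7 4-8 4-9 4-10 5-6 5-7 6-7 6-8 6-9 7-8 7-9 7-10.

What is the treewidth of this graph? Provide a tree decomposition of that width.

Treewidth 3.
Bags: B1 = {2, 4, 6, 7}  B2 = {4, 6, 7, 8}  B3 = {4, 6, 7, 9}  B4 = {4, 5, 6, 7}  B5 = {2, 3, 4, 7}  B6 = {3, 4, 7, 10}  B7 = {1, 2, 4, 7}
Tree: B1–B2, B2–B3, B2–B4, B1–B5, B5–B6, B1–B7

Every bag has size at most 4, so the width is 4 − 1 = 3 and tw(G) ≤ 3. Conversely, {1, 2, 4, 7} is a clique of size 4, and the vertices of any clique must share a bag in every tree decomposition; so some bag has ≥ 4 vertices and tw(G) ≥ 3. Combining the bounds, tw(G) = 3.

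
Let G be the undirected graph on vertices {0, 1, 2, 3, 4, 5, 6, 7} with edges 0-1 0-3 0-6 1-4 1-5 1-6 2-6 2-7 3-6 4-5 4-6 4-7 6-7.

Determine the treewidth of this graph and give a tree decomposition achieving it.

Treewidth 2.
One optimal decomposition is:
Bags: B1 = {4, 6, 7}  B2 = {1, 4, 6}  B3 = {2, 6, 7}  B4 = {0, 1, 6}  B5 = {0, 3, 6}  B6 = {1, 4, 5}
Tree: B1–B2, B1–B3, B2–B4, B4–B5, B2–B6

Every bag has size at most 3, so the width is 3 − 1 = 2 and tw(G) ≤ 2. Conversely, {1, 4, 5} is a clique of size 3, and the vertices of any clique must share a bag in every tree decomposition; so some bag has ≥ 3 vertices and tw(G) ≥ 2. Combining the bounds, tw(G) = 2.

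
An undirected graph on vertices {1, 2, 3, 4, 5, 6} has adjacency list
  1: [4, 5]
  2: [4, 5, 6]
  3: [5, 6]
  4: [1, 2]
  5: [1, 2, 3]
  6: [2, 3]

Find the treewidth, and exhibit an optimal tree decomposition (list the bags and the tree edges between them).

Each bag holds 3 vertices, so the decomposition has width 2, which upper-bounds the treewidth. Since 3–6–2–5–3 is a cycle in G, G is not acyclic. Forests are exactly the graphs of treewidth ≤ 1, so tw(G) ≥ 2. Hence tw(G) = 2 exactly.

Treewidth 2.
One such decomposition:
Bags: B1 = {3, 5, 6}  B2 = {2, 5, 6}  B3 = {1, 2, 5}  B4 = {1, 2, 4}
Tree: B1–B2, B2–B3, B3–B4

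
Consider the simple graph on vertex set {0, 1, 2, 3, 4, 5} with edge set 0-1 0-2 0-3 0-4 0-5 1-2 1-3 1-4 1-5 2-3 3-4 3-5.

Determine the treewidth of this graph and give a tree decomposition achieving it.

Each bag holds 4 vertices, so the decomposition has width 3, which upper-bounds the treewidth. Conversely, {0, 1, 2, 3} is a clique of size 4, and the vertices of any clique must share a bag in every tree decomposition; so some bag has ≥ 4 vertices and tw(G) ≥ 3. Combining the bounds, tw(G) = 3.

Treewidth 3.
One optimal decomposition is:
Bags: B1 = {0, 1, 3, 4}  B2 = {0, 1, 2, 3}  B3 = {0, 1, 3, 5}
Tree: B1–B2, B2–B3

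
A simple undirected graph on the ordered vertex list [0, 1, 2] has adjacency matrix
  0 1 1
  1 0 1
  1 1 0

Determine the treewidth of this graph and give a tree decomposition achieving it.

With just one bag of size 3, the width is 3 − 1 = 2, so tw(G) ≤ 2. Conversely, {0, 1, 2} is a clique of size 3, and the vertices of any clique must share a bag in every tree decomposition; so some bag has ≥ 3 vertices and tw(G) ≥ 2. Therefore the treewidth is 2.

Treewidth 2.
One such decomposition:
Bags: B1 = {0, 1, 2}
Tree: (single bag)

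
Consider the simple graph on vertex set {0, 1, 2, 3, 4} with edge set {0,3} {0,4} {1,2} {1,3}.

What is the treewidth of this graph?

1

A width-1 tree decomposition is:
Bags: B1 = {1, 2}  B2 = {1, 3}  B3 = {0, 3}  B4 = {0, 4}
Tree: B1–B2, B2–B3, B3–B4
Every bag has size at most 2, so the width is 2 − 1 = 1 and tw(G) ≤ 1. G has an edge, so its treewidth is at least 1. Therefore the treewidth is 1.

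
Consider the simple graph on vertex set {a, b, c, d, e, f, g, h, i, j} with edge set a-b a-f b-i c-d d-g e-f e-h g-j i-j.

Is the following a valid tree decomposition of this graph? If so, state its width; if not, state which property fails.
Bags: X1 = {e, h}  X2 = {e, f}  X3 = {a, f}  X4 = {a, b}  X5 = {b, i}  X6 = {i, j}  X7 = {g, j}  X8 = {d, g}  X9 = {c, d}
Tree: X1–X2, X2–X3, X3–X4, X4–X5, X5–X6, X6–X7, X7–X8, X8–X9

Yes; width 1.

Vertex coverage: the bags together contain {a, b, c, d, e, f, g, h, i, j}, the full vertex set. Edge coverage: each edge of G has both endpoints in at least one bag. Running intersection: for every vertex, the bags containing it form a connected subtree. All three properties hold, so this is a valid tree decomposition of width max|bag| − 1 = 1, and hence tw(G) ≤ 1.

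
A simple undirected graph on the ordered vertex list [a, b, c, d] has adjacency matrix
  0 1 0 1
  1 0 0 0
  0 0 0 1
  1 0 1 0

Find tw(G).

1

A width-1 tree decomposition is:
Bags: B1 = {a, b}  B2 = {a, d}  B3 = {c, d}
Tree: B1–B2, B2–B3
The largest bag has 2 vertices, giving width 1; this decomposition certifies tw(G) ≤ 1. Any graph with an edge has treewidth ≥ 1, and G has the edge b–a. Hence tw(G) = 1 exactly.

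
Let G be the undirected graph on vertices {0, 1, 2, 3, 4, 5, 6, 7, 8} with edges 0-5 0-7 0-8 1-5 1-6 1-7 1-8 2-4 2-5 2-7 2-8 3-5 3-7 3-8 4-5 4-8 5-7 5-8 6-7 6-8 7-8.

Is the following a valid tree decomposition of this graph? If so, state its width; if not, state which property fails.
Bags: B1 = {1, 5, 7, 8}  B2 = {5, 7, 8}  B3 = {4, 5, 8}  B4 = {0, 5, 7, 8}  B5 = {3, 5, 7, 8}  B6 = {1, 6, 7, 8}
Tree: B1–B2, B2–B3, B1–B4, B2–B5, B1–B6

No — vertex 2 appears in no bag.

A tree decomposition must satisfy three properties: every vertex lies in some bag; for every edge, both endpoints lie together in some bag; and for every vertex, the bags containing it form a connected subtree. Here vertex 2 appears in no bag, so the decomposition is invalid.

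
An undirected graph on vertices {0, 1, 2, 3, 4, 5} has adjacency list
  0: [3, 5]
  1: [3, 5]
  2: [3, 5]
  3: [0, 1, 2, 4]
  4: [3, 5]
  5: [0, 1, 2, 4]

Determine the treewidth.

A width-2 tree decomposition is:
Bags: B1 = {0, 3, 5}  B2 = {2, 3, 5}  B3 = {3, 4, 5}  B4 = {1, 3, 5}
Tree: B1–B2, B2–B3, B3–B4
Every bag has size at most 3, so the width is 3 − 1 = 2 and tw(G) ≤ 2. The edges 0–3–2–5–0 form a cycle, so G is not a tree and its treewidth is at least 2. Hence tw(G) = 2 exactly.

2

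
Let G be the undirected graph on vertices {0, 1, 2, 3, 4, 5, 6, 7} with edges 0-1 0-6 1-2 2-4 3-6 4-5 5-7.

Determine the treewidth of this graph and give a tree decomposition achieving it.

Treewidth 1.
One such decomposition:
Bags: B1 = {5, 7}  B2 = {4, 5}  B3 = {2, 4}  B4 = {1, 2}  B5 = {0, 1}  B6 = {0, 6}  B7 = {3, 6}
Tree: B1–B2, B2–B3, B3–B4, B4–B5, B5–B6, B6–B7

The largest bag has 2 vertices, giving width 1; this decomposition certifies tw(G) ≤ 1. Since G has at least one edge (e.g. 7–5), it is not an edgeless graph, so tw(G) ≥ 1. Therefore the treewidth is 1.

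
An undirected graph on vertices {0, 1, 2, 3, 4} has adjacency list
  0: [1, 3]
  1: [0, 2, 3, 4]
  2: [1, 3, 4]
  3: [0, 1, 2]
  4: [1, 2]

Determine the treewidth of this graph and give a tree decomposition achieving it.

Each bag holds 3 vertices, so the decomposition has width 2, which upper-bounds the treewidth. Conversely, {0, 1, 3} is a clique of size 3, and the vertices of any clique must share a bag in every tree decomposition; so some bag has ≥ 3 vertices and tw(G) ≥ 2. Therefore the treewidth is 2.

Treewidth 2.
One such decomposition:
Bags: B1 = {1, 2, 3}  B2 = {0, 1, 3}  B3 = {1, 2, 4}
Tree: B1–B2, B1–B3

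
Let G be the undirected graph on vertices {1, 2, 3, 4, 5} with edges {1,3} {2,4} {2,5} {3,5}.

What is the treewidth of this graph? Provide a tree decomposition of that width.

Each bag holds 2 vertices, so the decomposition has width 1, which upper-bounds the treewidth. Since G has at least one edge (e.g. 1–3), it is not an edgeless graph, so tw(G) ≥ 1. Hence tw(G) = 1 exactly.

Treewidth 1.
One optimal decomposition is:
Bags: B1 = {1, 3}  B2 = {3, 5}  B3 = {2, 5}  B4 = {2, 4}
Tree: B1–B2, B2–B3, B3–B4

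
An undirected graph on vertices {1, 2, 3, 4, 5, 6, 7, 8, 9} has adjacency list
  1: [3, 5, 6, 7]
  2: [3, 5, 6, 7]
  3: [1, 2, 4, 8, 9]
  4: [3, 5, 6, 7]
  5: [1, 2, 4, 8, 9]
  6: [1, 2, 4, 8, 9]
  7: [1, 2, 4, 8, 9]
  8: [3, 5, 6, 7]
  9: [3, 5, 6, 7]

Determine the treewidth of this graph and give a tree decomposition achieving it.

Treewidth 4.
One optimal decomposition is:
Bags: B1 = {3, 5, 6, 7, 8}  B2 = {3, 5, 6, 7, 9}  B3 = {2, 3, 5, 6, 7}  B4 = {3, 4, 5, 6, 7}  B5 = {1, 3, 5, 6, 7}
Tree: B1–B2, B2–B3, B3–B4, B4–B5

The largest bag has 5 vertices, giving width 4; this decomposition certifies tw(G) ≤ 4. For the lower bound: the 5 vertex sets {3,8}, {6,9}, {2,5}, {7}, {4} are disjoint, each induces a connected subgraph, and every pair is joined by at least one edge of G. Contracting each set to a single vertex therefore yields K_{5} as a minor, and since treewidth is minor-monotone, tw(G) ≥ tw(K_{5}) = 4. The upper and lower bounds meet at 4, so that is the treewidth.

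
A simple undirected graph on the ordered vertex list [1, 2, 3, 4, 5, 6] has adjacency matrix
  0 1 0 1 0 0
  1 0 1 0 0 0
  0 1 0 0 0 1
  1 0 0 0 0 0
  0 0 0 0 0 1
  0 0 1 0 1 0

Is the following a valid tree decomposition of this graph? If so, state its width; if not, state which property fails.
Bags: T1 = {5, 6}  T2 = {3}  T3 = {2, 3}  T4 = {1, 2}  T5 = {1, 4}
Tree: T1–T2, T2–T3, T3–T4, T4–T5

No — edge (6,3) lies in no bag.

A tree decomposition must satisfy three properties: every vertex lies in some bag; for every edge, both endpoints lie together in some bag; and for every vertex, the bags containing it form a connected subtree. Here edge (6,3) lies in no bag, so the decomposition is invalid.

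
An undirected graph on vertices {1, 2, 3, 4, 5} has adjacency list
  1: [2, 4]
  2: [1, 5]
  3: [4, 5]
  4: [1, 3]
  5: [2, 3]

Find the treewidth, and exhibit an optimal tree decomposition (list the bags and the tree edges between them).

Every bag has size at most 3, so the width is 3 − 1 = 2 and tw(G) ≤ 2. The edges 5–3–4–1–2–5 form a cycle, so G is not a tree and its treewidth is at least 2. The upper and lower bounds meet at 2, so that is the treewidth.

Treewidth 2.
One optimal decomposition is:
Bags: B1 = {3, 4, 5}  B2 = {1, 4, 5}  B3 = {1, 2, 5}
Tree: B1–B2, B2–B3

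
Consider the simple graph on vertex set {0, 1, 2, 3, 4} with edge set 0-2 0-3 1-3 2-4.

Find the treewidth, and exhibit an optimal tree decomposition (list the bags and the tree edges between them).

Every bag has size at most 2, so the width is 2 − 1 = 1 and tw(G) ≤ 1. Any graph with an edge has treewidth ≥ 1, and G has the edge 4–2. The upper and lower bounds meet at 1, so that is the treewidth.

Treewidth 1.
One optimal decomposition is:
Bags: B1 = {2, 4}  B2 = {0, 2}  B3 = {0, 3}  B4 = {1, 3}
Tree: B1–B2, B2–B3, B3–B4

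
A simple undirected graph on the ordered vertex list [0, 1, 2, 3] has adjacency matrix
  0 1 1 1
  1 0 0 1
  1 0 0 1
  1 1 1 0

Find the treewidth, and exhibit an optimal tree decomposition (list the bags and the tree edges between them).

Treewidth 2.
Bags: B1 = {0, 1, 3}  B2 = {0, 2, 3}
Tree: B1–B2

The largest bag has 3 vertices, giving width 2; this decomposition certifies tw(G) ≤ 2. For the lower bound, the 3 vertices {0, 1, 3} are pairwise adjacent, and any tree decomposition puts a clique entirely inside one bag — forcing width ≥ 2. Hence tw(G) = 2 exactly.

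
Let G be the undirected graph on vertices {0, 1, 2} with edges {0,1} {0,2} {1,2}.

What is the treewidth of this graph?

A width-2 tree decomposition is:
Bags: B1 = {0, 1, 2}
Tree: (single bag)
A single bag containing all 3 vertices is trivially a valid decomposition of width 2. For the lower bound, the 3 vertices {0, 1, 2} are pairwise adjacent, and any tree decomposition puts a clique entirely inside one bag — forcing width ≥ 2. The upper and lower bounds meet at 2, so that is the treewidth.

2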